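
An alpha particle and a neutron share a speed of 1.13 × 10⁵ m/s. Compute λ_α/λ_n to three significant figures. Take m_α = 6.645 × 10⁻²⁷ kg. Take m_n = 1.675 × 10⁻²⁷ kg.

λ_α/λ_n = 0.252

At fixed v, p = mv so λ = h/(mv) ∝ 1/m.
λ_α/λ_n = m_n/m_α = 1.675 × 10⁻²⁷/6.645 × 10⁻²⁷ = 0.252.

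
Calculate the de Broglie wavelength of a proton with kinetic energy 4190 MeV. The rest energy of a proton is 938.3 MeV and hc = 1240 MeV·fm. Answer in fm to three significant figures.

Total energy E = KE + m₀c² = 4190 + 938.3 = 5128.3 MeV.
(pc)² = E² − (m₀c²)² = (5128.3)² − (938.3)² = 2.542 × 10⁷ MeV², so pc = 5042 MeV.
λ = hc/(pc) = 1240 MeV·fm / 5042 MeV = 0.246 fm.

λ = 0.246 fm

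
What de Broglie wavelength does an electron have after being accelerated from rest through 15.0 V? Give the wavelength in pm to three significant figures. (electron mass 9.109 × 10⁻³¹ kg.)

λ = 317 pm

KE = eV = 1.602 × 10⁻¹⁹ × 15.00 = 2.403 × 10⁻¹⁸ J.
p = √(2mKE) = √(2 × 9.109 × 10⁻³¹ × 2.403 × 10⁻¹⁸) = 2.092 × 10⁻²⁴ kg·m/s.
λ = h/p = 6.626 × 10⁻³⁴ / 2.092 × 10⁻²⁴ = 3.17 × 10⁻¹⁰ m = 317 pm.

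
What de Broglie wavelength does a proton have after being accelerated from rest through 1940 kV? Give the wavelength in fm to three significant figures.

KE = eV = 1.602 × 10⁻¹⁹ × 1.940 × 10⁶ = 3.108 × 10⁻¹³ J.
p = √(2mKE) = √(2 × 1.673 × 10⁻²⁷ × 3.108 × 10⁻¹³) = 3.225 × 10⁻²⁰ kg·m/s.
λ = h/p = 6.626 × 10⁻³⁴ / 3.225 × 10⁻²⁰ = 2.05 × 10⁻¹⁴ m = 20.5 fm.

λ = 20.5 fm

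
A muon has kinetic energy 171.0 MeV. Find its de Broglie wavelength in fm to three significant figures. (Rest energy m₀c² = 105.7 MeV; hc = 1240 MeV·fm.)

λ = 4.85 fm

Total energy E = KE + m₀c² = 171.0 + 105.7 = 276.7 MeV.
(pc)² = E² − (m₀c²)² = (276.7)² − (105.7)² = 6.539 × 10⁴ MeV², so pc = 255.7 MeV.
λ = hc/(pc) = 1240 MeV·fm / 255.7 MeV = 4.85 fm.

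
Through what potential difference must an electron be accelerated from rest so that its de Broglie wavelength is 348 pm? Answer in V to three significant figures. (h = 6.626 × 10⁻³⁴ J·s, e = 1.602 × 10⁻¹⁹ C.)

V = 12.4 V

p = h/λ = 6.626 × 10⁻³⁴ / 3.480 × 10⁻¹⁰ = 1.904 × 10⁻²⁴ kg·m/s.
KE = p²/(2m) = 1.990 × 10⁻¹⁸ J.
V = KE/e = 1.990 × 10⁻¹⁸ / (1.602 × 10⁻¹⁹) = 12.4 V.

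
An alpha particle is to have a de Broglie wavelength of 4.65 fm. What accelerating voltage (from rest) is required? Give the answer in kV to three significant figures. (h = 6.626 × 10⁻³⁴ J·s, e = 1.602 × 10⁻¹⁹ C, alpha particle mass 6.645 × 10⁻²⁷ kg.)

p = h/λ = 6.626 × 10⁻³⁴ / 4.650 × 10⁻¹⁵ = 1.425 × 10⁻¹⁹ kg·m/s.
KE = p²/(2m) = 1.528 × 10⁻¹² J.
V = KE/2e = 1.528 × 10⁻¹² / (2 × 1.602 × 10⁻¹⁹) = 4770 kV.

V = 4770 kV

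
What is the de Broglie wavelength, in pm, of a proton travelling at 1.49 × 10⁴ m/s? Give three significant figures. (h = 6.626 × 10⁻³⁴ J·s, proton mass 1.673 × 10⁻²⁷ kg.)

λ = 26.6 pm

p = mv = 1.673 × 10⁻²⁷ × 1.49 × 10⁴ = 2.493 × 10⁻²³ kg·m/s.
λ = h/p = 6.626 × 10⁻³⁴ / 2.493 × 10⁻²³ = 2.66 × 10⁻¹¹ m = 26.6 pm.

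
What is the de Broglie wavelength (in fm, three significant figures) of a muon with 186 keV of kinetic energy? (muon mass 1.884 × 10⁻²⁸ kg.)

KE = 186 keV = 2.980 × 10⁻¹⁴ J.
p = √(2mKE) = √(2 × 1.884 × 10⁻²⁸ × 2.980 × 10⁻¹⁴) = 3.351 × 10⁻²¹ kg·m/s.
λ = h/p = 6.626 × 10⁻³⁴ / 3.351 × 10⁻²¹ = 1.98 × 10⁻¹³ m = 198 fm.

λ = 198 fm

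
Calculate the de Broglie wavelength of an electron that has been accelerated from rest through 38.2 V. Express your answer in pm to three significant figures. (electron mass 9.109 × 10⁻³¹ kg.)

λ = 198 pm

KE = eV = 1.602 × 10⁻¹⁹ × 38.20 = 6.120 × 10⁻¹⁸ J.
p = √(2mKE) = √(2 × 9.109 × 10⁻³¹ × 6.120 × 10⁻¹⁸) = 3.339 × 10⁻²⁴ kg·m/s.
λ = h/p = 6.626 × 10⁻³⁴ / 3.339 × 10⁻²⁴ = 1.98 × 10⁻¹⁰ m = 198 pm.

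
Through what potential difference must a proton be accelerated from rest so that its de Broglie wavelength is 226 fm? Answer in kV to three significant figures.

V = 16.0 kV

p = h/λ = 6.626 × 10⁻³⁴ / 2.260 × 10⁻¹³ = 2.932 × 10⁻²¹ kg·m/s.
KE = p²/(2m) = 2.569 × 10⁻¹⁵ J.
V = KE/e = 2.569 × 10⁻¹⁵ / (1.602 × 10⁻¹⁹) = 16.0 kV.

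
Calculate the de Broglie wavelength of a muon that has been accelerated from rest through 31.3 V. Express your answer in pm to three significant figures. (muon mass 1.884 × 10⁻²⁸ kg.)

KE = eV = 1.602 × 10⁻¹⁹ × 31.30 = 5.014 × 10⁻¹⁸ J.
p = √(2mKE) = √(2 × 1.884 × 10⁻²⁸ × 5.014 × 10⁻¹⁸) = 4.347 × 10⁻²³ kg·m/s.
λ = h/p = 6.626 × 10⁻³⁴ / 4.347 × 10⁻²³ = 1.52 × 10⁻¹¹ m = 15.2 pm.

λ = 15.2 pm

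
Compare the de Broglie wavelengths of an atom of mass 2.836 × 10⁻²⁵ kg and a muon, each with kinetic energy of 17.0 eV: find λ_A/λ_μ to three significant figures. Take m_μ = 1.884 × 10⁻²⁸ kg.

λ_A/λ_μ = 0.0258

At fixed KE, p = √(2mKE) so λ = h/p ∝ 1/√m.
λ_A/λ_μ = √(m_μ/m_A) = √(1.884 × 10⁻²⁸/2.836 × 10⁻²⁵) = √(6.643 × 10⁻⁴) = 0.0258.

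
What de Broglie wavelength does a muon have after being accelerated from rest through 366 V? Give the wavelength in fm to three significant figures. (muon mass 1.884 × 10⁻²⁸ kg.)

λ = 4460 fm

KE = eV = 1.602 × 10⁻¹⁹ × 366.0 = 5.863 × 10⁻¹⁷ J.
p = √(2mKE) = √(2 × 1.884 × 10⁻²⁸ × 5.863 × 10⁻¹⁷) = 1.486 × 10⁻²² kg·m/s.
λ = h/p = 6.626 × 10⁻³⁴ / 1.486 × 10⁻²² = 4.46 × 10⁻¹² m = 4460 fm.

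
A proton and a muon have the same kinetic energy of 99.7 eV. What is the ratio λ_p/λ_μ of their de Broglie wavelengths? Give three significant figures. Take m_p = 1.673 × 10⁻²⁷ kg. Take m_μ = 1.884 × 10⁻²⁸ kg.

λ_p/λ_μ = 0.336

At fixed KE, p = √(2mKE) so λ = h/p ∝ 1/√m.
λ_p/λ_μ = √(m_μ/m_p) = √(1.884 × 10⁻²⁸/1.673 × 10⁻²⁷) = √(0.1126) = 0.336.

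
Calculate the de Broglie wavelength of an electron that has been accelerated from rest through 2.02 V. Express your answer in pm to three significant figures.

KE = eV = 1.602 × 10⁻¹⁹ × 2.020 = 3.236 × 10⁻¹⁹ J.
p = √(2mKE) = √(2 × 9.109 × 10⁻³¹ × 3.236 × 10⁻¹⁹) = 7.678 × 10⁻²⁵ kg·m/s.
λ = h/p = 6.626 × 10⁻³⁴ / 7.678 × 10⁻²⁵ = 8.63 × 10⁻¹⁰ m = 863 pm.

λ = 863 pm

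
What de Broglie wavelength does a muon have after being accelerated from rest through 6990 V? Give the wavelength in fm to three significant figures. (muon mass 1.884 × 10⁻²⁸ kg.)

KE = eV = 1.602 × 10⁻¹⁹ × 6990 = 1.120 × 10⁻¹⁵ J.
p = √(2mKE) = √(2 × 1.884 × 10⁻²⁸ × 1.120 × 10⁻¹⁵) = 6.496 × 10⁻²² kg·m/s.
λ = h/p = 6.626 × 10⁻³⁴ / 6.496 × 10⁻²² = 1.02 × 10⁻¹² m = 1020 fm.

λ = 1020 fm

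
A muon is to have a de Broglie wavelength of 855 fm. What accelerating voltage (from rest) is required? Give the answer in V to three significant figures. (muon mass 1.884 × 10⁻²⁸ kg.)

p = h/λ = 6.626 × 10⁻³⁴ / 8.550 × 10⁻¹³ = 7.750 × 10⁻²² kg·m/s.
KE = p²/(2m) = 1.594 × 10⁻¹⁵ J.
V = KE/e = 1.594 × 10⁻¹⁵ / (1.602 × 10⁻¹⁹) = 9950 V.

V = 9950 V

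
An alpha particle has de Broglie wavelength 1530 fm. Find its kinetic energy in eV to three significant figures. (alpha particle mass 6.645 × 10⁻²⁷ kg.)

KE = 88.1 eV

p = h/λ = 6.626 × 10⁻³⁴ / 1.530 × 10⁻¹² = 4.331 × 10⁻²² kg·m/s.
KE = p²/(2m) = (4.331 × 10⁻²²)² / (2 × 6.645 × 10⁻²⁷) = 1.411 × 10⁻¹⁷ J = 88.1 eV.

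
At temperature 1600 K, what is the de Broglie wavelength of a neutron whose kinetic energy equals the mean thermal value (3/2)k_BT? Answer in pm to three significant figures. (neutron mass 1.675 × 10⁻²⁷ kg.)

λ = 62.9 pm

KE = (3/2)k_BT = 1.5 × 1.381 × 10⁻²³ × 1600 = 3.314 × 10⁻²⁰ J.
p = √(2mKE) = √(2 × 1.675 × 10⁻²⁷ × 3.314 × 10⁻²⁰) = 1.054 × 10⁻²³ kg·m/s.
λ = h/p = 6.29 × 10⁻¹¹ m = 62.9 pm.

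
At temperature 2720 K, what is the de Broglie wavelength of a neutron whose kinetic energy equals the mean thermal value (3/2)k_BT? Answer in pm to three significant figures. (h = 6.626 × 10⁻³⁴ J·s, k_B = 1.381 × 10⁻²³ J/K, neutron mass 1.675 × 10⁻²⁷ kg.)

KE = (3/2)k_BT = 1.5 × 1.381 × 10⁻²³ × 2720 = 5.634 × 10⁻²⁰ J.
p = √(2mKE) = √(2 × 1.675 × 10⁻²⁷ × 5.634 × 10⁻²⁰) = 1.374 × 10⁻²³ kg·m/s.
λ = h/p = 4.82 × 10⁻¹¹ m = 48.2 pm.

λ = 48.2 pm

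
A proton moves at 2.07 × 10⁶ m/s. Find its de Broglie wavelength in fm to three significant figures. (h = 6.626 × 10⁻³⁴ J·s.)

p = mv = 1.673 × 10⁻²⁷ × 2.07 × 10⁶ = 3.463 × 10⁻²¹ kg·m/s.
λ = h/p = 6.626 × 10⁻³⁴ / 3.463 × 10⁻²¹ = 1.91 × 10⁻¹³ m = 191 fm.

λ = 191 fm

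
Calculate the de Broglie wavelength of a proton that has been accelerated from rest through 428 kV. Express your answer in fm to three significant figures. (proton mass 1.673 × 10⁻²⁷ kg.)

λ = 43.7 fm

KE = eV = 1.602 × 10⁻¹⁹ × 4.280 × 10⁵ = 6.857 × 10⁻¹⁴ J.
p = √(2mKE) = √(2 × 1.673 × 10⁻²⁷ × 6.857 × 10⁻¹⁴) = 1.515 × 10⁻²⁰ kg·m/s.
λ = h/p = 6.626 × 10⁻³⁴ / 1.515 × 10⁻²⁰ = 4.37 × 10⁻¹⁴ m = 43.7 fm.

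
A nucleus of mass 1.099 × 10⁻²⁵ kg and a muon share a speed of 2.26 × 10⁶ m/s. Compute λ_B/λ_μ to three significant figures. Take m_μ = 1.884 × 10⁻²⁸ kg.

At fixed v, p = mv so λ = h/(mv) ∝ 1/m.
λ_B/λ_μ = m_μ/m_B = 1.884 × 10⁻²⁸/1.099 × 10⁻²⁵ = 1.71 × 10⁻³.

λ_B/λ_μ = 1.71 × 10⁻³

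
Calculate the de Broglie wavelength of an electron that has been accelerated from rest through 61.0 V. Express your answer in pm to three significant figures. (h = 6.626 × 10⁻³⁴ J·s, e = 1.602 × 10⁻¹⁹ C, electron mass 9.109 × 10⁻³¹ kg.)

KE = eV = 1.602 × 10⁻¹⁹ × 61.00 = 9.772 × 10⁻¹⁸ J.
p = √(2mKE) = √(2 × 9.109 × 10⁻³¹ × 9.772 × 10⁻¹⁸) = 4.219 × 10⁻²⁴ kg·m/s.
λ = h/p = 6.626 × 10⁻³⁴ / 4.219 × 10⁻²⁴ = 1.57 × 10⁻¹⁰ m = 157 pm.

λ = 157 pm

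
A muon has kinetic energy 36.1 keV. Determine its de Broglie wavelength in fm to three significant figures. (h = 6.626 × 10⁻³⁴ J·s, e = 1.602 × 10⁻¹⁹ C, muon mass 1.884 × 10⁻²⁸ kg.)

KE = 36.1 keV = 5.783 × 10⁻¹⁵ J.
p = √(2mKE) = √(2 × 1.884 × 10⁻²⁸ × 5.783 × 10⁻¹⁵) = 1.476 × 10⁻²¹ kg·m/s.
λ = h/p = 6.626 × 10⁻³⁴ / 1.476 × 10⁻²¹ = 4.49 × 10⁻¹³ m = 449 fm.

λ = 449 fm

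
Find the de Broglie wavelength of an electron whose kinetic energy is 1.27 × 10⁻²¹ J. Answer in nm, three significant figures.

p = √(2mKE) = √(2 × 9.109 × 10⁻³¹ × 1.270 × 10⁻²¹) = 4.810 × 10⁻²⁶ kg·m/s.
λ = h/p = 6.626 × 10⁻³⁴ / 4.810 × 10⁻²⁶ = 1.38 × 10⁻⁸ m = 13.8 nm.

λ = 13.8 nm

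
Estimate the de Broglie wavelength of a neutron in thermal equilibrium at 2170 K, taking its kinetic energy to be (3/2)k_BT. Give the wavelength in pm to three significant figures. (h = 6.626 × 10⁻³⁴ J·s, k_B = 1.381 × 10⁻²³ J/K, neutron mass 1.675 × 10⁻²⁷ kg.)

λ = 54.0 pm

KE = (3/2)k_BT = 1.5 × 1.381 × 10⁻²³ × 2170 = 4.495 × 10⁻²⁰ J.
p = √(2mKE) = √(2 × 1.675 × 10⁻²⁷ × 4.495 × 10⁻²⁰) = 1.227 × 10⁻²³ kg·m/s.
λ = h/p = 5.40 × 10⁻¹¹ m = 54.0 pm.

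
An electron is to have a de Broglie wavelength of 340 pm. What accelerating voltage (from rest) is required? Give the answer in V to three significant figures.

V = 13.0 V

p = h/λ = 6.626 × 10⁻³⁴ / 3.400 × 10⁻¹⁰ = 1.949 × 10⁻²⁴ kg·m/s.
KE = p²/(2m) = 2.085 × 10⁻¹⁸ J.
V = KE/e = 2.085 × 10⁻¹⁸ / (1.602 × 10⁻¹⁹) = 13.0 V.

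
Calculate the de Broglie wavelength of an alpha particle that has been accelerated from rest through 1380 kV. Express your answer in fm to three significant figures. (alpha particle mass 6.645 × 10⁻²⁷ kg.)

KE = 2eV = 2 × 1.602 × 10⁻¹⁹ × 1.380 × 10⁶ = 4.422 × 10⁻¹³ J.
p = √(2mKE) = √(2 × 6.645 × 10⁻²⁷ × 4.422 × 10⁻¹³) = 7.666 × 10⁻²⁰ kg·m/s.
λ = h/p = 6.626 × 10⁻³⁴ / 7.666 × 10⁻²⁰ = 8.64 × 10⁻¹⁵ m = 8.64 fm.

λ = 8.64 fm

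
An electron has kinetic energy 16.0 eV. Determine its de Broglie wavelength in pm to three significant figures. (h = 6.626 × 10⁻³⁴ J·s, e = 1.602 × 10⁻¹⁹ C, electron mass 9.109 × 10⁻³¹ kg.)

λ = 307 pm

KE = 16.0 eV = 2.563 × 10⁻¹⁸ J.
p = √(2mKE) = √(2 × 9.109 × 10⁻³¹ × 2.563 × 10⁻¹⁸) = 2.161 × 10⁻²⁴ kg·m/s.
λ = h/p = 6.626 × 10⁻³⁴ / 2.161 × 10⁻²⁴ = 3.07 × 10⁻¹⁰ m = 307 pm.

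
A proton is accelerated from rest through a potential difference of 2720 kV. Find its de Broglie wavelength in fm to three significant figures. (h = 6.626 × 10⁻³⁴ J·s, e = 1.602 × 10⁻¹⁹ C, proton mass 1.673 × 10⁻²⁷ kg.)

KE = eV = 1.602 × 10⁻¹⁹ × 2.720 × 10⁶ = 4.357 × 10⁻¹³ J.
p = √(2mKE) = √(2 × 1.673 × 10⁻²⁷ × 4.357 × 10⁻¹³) = 3.818 × 10⁻²⁰ kg·m/s.
λ = h/p = 6.626 × 10⁻³⁴ / 3.818 × 10⁻²⁰ = 1.74 × 10⁻¹⁴ m = 17.4 fm.

λ = 17.4 fm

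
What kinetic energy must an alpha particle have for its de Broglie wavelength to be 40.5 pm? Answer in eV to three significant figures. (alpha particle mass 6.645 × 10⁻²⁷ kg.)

KE = 0.126 eV

p = h/λ = 6.626 × 10⁻³⁴ / 4.050 × 10⁻¹¹ = 1.636 × 10⁻²³ kg·m/s.
KE = p²/(2m) = (1.636 × 10⁻²³)² / (2 × 6.645 × 10⁻²⁷) = 2.014 × 10⁻²⁰ J = 0.126 eV.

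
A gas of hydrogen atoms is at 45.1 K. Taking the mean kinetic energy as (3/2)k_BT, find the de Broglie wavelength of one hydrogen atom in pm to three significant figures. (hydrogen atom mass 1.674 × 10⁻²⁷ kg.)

λ = 375 pm

KE = (3/2)k_BT = 1.5 × 1.381 × 10⁻²³ × 45.1 = 9.342 × 10⁻²² J.
p = √(2mKE) = √(2 × 1.674 × 10⁻²⁷ × 9.342 × 10⁻²²) = 1.769 × 10⁻²⁴ kg·m/s.
λ = h/p = 3.75 × 10⁻¹⁰ m = 375 pm.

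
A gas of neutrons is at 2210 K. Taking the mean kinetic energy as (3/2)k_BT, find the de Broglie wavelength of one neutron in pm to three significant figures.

λ = 53.5 pm

KE = (3/2)k_BT = 1.5 × 1.381 × 10⁻²³ × 2210 = 4.578 × 10⁻²⁰ J.
p = √(2mKE) = √(2 × 1.675 × 10⁻²⁷ × 4.578 × 10⁻²⁰) = 1.238 × 10⁻²³ kg·m/s.
λ = h/p = 5.35 × 10⁻¹¹ m = 53.5 pm.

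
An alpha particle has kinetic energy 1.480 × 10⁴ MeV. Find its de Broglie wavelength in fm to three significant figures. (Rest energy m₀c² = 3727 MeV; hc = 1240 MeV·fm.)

λ = 0.0683 fm

Total energy E = KE + m₀c² = 1.480 × 10⁴ + 3727 = 18527 MeV.
(pc)² = E² − (m₀c²)² = (18527)² − (3727)² = 3.294 × 10⁸ MeV², so pc = 1.815 × 10⁴ MeV.
λ = hc/(pc) = 1240 MeV·fm / 1.815 × 10⁴ MeV = 0.0683 fm.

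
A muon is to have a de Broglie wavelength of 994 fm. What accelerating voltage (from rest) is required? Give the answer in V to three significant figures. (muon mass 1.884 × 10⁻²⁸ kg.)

V = 7360 V

p = h/λ = 6.626 × 10⁻³⁴ / 9.940 × 10⁻¹³ = 6.666 × 10⁻²² kg·m/s.
KE = p²/(2m) = 1.179 × 10⁻¹⁵ J.
V = KE/e = 1.179 × 10⁻¹⁵ / (1.602 × 10⁻¹⁹) = 7360 V.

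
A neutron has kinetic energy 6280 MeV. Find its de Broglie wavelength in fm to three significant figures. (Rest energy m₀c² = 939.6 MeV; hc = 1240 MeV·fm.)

λ = 0.173 fm

Total energy E = KE + m₀c² = 6280 + 939.6 = 7219.6 MeV.
(pc)² = E² − (m₀c²)² = (7219.6)² − (939.6)² = 5.124 × 10⁷ MeV², so pc = 7158 MeV.
λ = hc/(pc) = 1240 MeV·fm / 7158 MeV = 0.173 fm.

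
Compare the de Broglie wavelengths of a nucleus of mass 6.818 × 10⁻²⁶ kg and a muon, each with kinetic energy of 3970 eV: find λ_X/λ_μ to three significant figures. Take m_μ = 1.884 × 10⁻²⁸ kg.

λ_X/λ_μ = 0.0526

At fixed KE, p = √(2mKE) so λ = h/p ∝ 1/√m.
λ_X/λ_μ = √(m_μ/m_X) = √(1.884 × 10⁻²⁸/6.818 × 10⁻²⁶) = √(2.763 × 10⁻³) = 0.0526.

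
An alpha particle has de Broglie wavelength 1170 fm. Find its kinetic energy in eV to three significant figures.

p = h/λ = 6.626 × 10⁻³⁴ / 1.170 × 10⁻¹² = 5.663 × 10⁻²² kg·m/s.
KE = p²/(2m) = (5.663 × 10⁻²²)² / (2 × 6.645 × 10⁻²⁷) = 2.413 × 10⁻¹⁷ J = 151 eV.

KE = 151 eV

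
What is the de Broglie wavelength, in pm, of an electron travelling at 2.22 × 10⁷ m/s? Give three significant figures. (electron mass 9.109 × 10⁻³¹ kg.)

λ = 32.8 pm

p = mv = 9.109 × 10⁻³¹ × 2.22 × 10⁷ = 2.022 × 10⁻²³ kg·m/s.
λ = h/p = 6.626 × 10⁻³⁴ / 2.022 × 10⁻²³ = 3.28 × 10⁻¹¹ m = 32.8 pm.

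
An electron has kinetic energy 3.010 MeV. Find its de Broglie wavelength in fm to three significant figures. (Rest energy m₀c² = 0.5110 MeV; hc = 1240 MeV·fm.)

Total energy E = KE + m₀c² = 3.010 + 0.5110 = 3.5210 MeV.
(pc)² = E² − (m₀c²)² = (3.5210)² − (0.5110)² = 12.14 MeV², so pc = 3.484 MeV.
λ = hc/(pc) = 1240 MeV·fm / 3.484 MeV = 356 fm.

λ = 356 fm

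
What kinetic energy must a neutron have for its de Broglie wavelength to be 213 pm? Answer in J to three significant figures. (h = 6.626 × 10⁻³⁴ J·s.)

KE = 2.89 × 10⁻²¹ J

p = h/λ = 6.626 × 10⁻³⁴ / 2.130 × 10⁻¹⁰ = 3.111 × 10⁻²⁴ kg·m/s.
KE = p²/(2m) = (3.111 × 10⁻²⁴)² / (2 × 1.675 × 10⁻²⁷) = 2.889 × 10⁻²¹ J = 2.89 × 10⁻²¹ J.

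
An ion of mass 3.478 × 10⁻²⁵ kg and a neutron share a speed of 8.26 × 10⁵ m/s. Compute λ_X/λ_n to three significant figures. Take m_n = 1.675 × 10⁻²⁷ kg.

λ_X/λ_n = 4.82 × 10⁻³

At fixed v, p = mv so λ = h/(mv) ∝ 1/m.
λ_X/λ_n = m_n/m_X = 1.675 × 10⁻²⁷/3.478 × 10⁻²⁵ = 4.82 × 10⁻³.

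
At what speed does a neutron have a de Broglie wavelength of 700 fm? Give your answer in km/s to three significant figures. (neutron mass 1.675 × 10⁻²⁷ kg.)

p = h/λ = 6.626 × 10⁻³⁴ / 7.000 × 10⁻¹³ = 9.466 × 10⁻²² kg·m/s.
v = p/m = 9.466 × 10⁻²² / 1.675 × 10⁻²⁷ = 5.65 × 10⁵ m/s = 565 km/s.

v = 565 km/s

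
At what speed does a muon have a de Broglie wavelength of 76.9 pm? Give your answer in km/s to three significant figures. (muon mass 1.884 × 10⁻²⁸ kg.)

v = 45.7 km/s

p = h/λ = 6.626 × 10⁻³⁴ / 7.690 × 10⁻¹¹ = 8.616 × 10⁻²⁴ kg·m/s.
v = p/m = 8.616 × 10⁻²⁴ / 1.884 × 10⁻²⁸ = 4.57 × 10⁴ m/s = 45.7 km/s.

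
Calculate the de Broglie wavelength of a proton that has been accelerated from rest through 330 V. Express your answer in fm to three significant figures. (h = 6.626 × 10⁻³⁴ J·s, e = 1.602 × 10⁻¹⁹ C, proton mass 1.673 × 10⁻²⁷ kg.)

KE = eV = 1.602 × 10⁻¹⁹ × 330.0 = 5.287 × 10⁻¹⁷ J.
p = √(2mKE) = √(2 × 1.673 × 10⁻²⁷ × 5.287 × 10⁻¹⁷) = 4.206 × 10⁻²² kg·m/s.
λ = h/p = 6.626 × 10⁻³⁴ / 4.206 × 10⁻²² = 1.58 × 10⁻¹² m = 1580 fm.

λ = 1580 fm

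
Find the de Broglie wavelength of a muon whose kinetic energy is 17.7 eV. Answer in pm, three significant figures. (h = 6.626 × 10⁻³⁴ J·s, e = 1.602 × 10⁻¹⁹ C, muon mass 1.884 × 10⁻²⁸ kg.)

KE = 17.7 eV = 2.836 × 10⁻¹⁸ J.
p = √(2mKE) = √(2 × 1.884 × 10⁻²⁸ × 2.836 × 10⁻¹⁸) = 3.269 × 10⁻²³ kg·m/s.
λ = h/p = 6.626 × 10⁻³⁴ / 3.269 × 10⁻²³ = 2.03 × 10⁻¹¹ m = 20.3 pm.

λ = 20.3 pm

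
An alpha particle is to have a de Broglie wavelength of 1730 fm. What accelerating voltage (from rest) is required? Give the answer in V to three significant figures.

V = 34.5 V

p = h/λ = 6.626 × 10⁻³⁴ / 1.730 × 10⁻¹² = 3.830 × 10⁻²² kg·m/s.
KE = p²/(2m) = 1.104 × 10⁻¹⁷ J.
V = KE/2e = 1.104 × 10⁻¹⁷ / (2 × 1.602 × 10⁻¹⁹) = 34.5 V.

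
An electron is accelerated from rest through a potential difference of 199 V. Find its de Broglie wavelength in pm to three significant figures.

KE = eV = 1.602 × 10⁻¹⁹ × 199.0 = 3.188 × 10⁻¹⁷ J.
p = √(2mKE) = √(2 × 9.109 × 10⁻³¹ × 3.188 × 10⁻¹⁷) = 7.621 × 10⁻²⁴ kg·m/s.
λ = h/p = 6.626 × 10⁻³⁴ / 7.621 × 10⁻²⁴ = 8.69 × 10⁻¹¹ m = 86.9 pm.

λ = 86.9 pm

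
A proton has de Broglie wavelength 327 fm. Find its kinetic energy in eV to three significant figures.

p = h/λ = 6.626 × 10⁻³⁴ / 3.270 × 10⁻¹³ = 2.026 × 10⁻²¹ kg·m/s.
KE = p²/(2m) = (2.026 × 10⁻²¹)² / (2 × 1.673 × 10⁻²⁷) = 1.227 × 10⁻¹⁵ J = 7660 eV.

KE = 7660 eV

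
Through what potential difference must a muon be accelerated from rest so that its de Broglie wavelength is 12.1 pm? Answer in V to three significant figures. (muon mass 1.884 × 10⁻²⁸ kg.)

V = 49.7 V

p = h/λ = 6.626 × 10⁻³⁴ / 1.210 × 10⁻¹¹ = 5.476 × 10⁻²³ kg·m/s.
KE = p²/(2m) = 7.958 × 10⁻¹⁸ J.
V = KE/e = 7.958 × 10⁻¹⁸ / (1.602 × 10⁻¹⁹) = 49.7 V.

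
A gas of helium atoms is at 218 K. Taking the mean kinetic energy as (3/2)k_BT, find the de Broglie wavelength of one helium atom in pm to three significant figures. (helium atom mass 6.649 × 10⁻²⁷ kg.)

KE = (3/2)k_BT = 1.5 × 1.381 × 10⁻²³ × 218 = 4.516 × 10⁻²¹ J.
p = √(2mKE) = √(2 × 6.649 × 10⁻²⁷ × 4.516 × 10⁻²¹) = 7.749 × 10⁻²⁴ kg·m/s.
λ = h/p = 8.55 × 10⁻¹¹ m = 85.5 pm.

λ = 85.5 pm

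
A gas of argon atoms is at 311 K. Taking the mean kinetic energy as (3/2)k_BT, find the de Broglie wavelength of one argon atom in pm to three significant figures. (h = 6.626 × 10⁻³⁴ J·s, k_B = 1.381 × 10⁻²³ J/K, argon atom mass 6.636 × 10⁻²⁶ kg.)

λ = 22.7 pm

KE = (3/2)k_BT = 1.5 × 1.381 × 10⁻²³ × 311 = 6.442 × 10⁻²¹ J.
p = √(2mKE) = √(2 × 6.636 × 10⁻²⁶ × 6.442 × 10⁻²¹) = 2.924 × 10⁻²³ kg·m/s.
λ = h/p = 2.27 × 10⁻¹¹ m = 22.7 pm.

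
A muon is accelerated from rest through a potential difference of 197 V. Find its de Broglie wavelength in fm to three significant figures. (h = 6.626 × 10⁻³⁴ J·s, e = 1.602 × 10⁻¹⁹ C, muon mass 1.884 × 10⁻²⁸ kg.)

λ = 6080 fm

KE = eV = 1.602 × 10⁻¹⁹ × 197.0 = 3.156 × 10⁻¹⁷ J.
p = √(2mKE) = √(2 × 1.884 × 10⁻²⁸ × 3.156 × 10⁻¹⁷) = 1.090 × 10⁻²² kg·m/s.
λ = h/p = 6.626 × 10⁻³⁴ / 1.090 × 10⁻²² = 6.08 × 10⁻¹² m = 6080 fm.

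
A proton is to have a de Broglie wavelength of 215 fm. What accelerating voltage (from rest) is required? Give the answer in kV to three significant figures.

V = 17.7 kV

p = h/λ = 6.626 × 10⁻³⁴ / 2.150 × 10⁻¹³ = 3.082 × 10⁻²¹ kg·m/s.
KE = p²/(2m) = 2.839 × 10⁻¹⁵ J.
V = KE/e = 2.839 × 10⁻¹⁵ / (1.602 × 10⁻¹⁹) = 17.7 kV.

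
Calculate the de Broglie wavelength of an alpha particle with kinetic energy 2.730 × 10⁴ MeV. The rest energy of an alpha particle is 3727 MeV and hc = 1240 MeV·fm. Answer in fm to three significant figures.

λ = 0.0403 fm

Total energy E = KE + m₀c² = 2.730 × 10⁴ + 3727 = 31027 MeV.
(pc)² = E² − (m₀c²)² = (31027)² − (3727)² = 9.488 × 10⁸ MeV², so pc = 3.080 × 10⁴ MeV.
λ = hc/(pc) = 1240 MeV·fm / 3.080 × 10⁴ MeV = 0.0403 fm.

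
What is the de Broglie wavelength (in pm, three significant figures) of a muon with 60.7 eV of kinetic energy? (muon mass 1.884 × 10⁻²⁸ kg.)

λ = 10.9 pm

KE = 60.7 eV = 9.724 × 10⁻¹⁸ J.
p = √(2mKE) = √(2 × 1.884 × 10⁻²⁸ × 9.724 × 10⁻¹⁸) = 6.053 × 10⁻²³ kg·m/s.
λ = h/p = 6.626 × 10⁻³⁴ / 6.053 × 10⁻²³ = 1.09 × 10⁻¹¹ m = 10.9 pm.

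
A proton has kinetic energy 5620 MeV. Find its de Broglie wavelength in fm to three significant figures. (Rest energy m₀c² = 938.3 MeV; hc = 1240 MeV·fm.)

Total energy E = KE + m₀c² = 5620 + 938.3 = 6558.3 MeV.
(pc)² = E² − (m₀c²)² = (6558.3)² − (938.3)² = 4.213 × 10⁷ MeV², so pc = 6491 MeV.
λ = hc/(pc) = 1240 MeV·fm / 6491 MeV = 0.191 fm.

λ = 0.191 fm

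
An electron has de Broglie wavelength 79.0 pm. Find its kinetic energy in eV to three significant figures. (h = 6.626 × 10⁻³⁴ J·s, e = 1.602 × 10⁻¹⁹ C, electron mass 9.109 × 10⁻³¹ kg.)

p = h/λ = 6.626 × 10⁻³⁴ / 7.900 × 10⁻¹¹ = 8.387 × 10⁻²⁴ kg·m/s.
KE = p²/(2m) = (8.387 × 10⁻²⁴)² / (2 × 9.109 × 10⁻³¹) = 3.861 × 10⁻¹⁷ J = 241 eV.

KE = 241 eV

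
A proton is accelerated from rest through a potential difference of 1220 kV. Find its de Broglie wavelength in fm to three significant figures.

λ = 25.9 fm

KE = eV = 1.602 × 10⁻¹⁹ × 1.220 × 10⁶ = 1.954 × 10⁻¹³ J.
p = √(2mKE) = √(2 × 1.673 × 10⁻²⁷ × 1.954 × 10⁻¹³) = 2.557 × 10⁻²⁰ kg·m/s.
λ = h/p = 6.626 × 10⁻³⁴ / 2.557 × 10⁻²⁰ = 2.59 × 10⁻¹⁴ m = 25.9 fm.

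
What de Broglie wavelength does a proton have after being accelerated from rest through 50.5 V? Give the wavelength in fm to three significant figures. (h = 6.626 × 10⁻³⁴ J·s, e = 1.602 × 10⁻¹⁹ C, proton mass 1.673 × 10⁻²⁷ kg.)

KE = eV = 1.602 × 10⁻¹⁹ × 50.50 = 8.090 × 10⁻¹⁸ J.
p = √(2mKE) = √(2 × 1.673 × 10⁻²⁷ × 8.090 × 10⁻¹⁸) = 1.645 × 10⁻²² kg·m/s.
λ = h/p = 6.626 × 10⁻³⁴ / 1.645 × 10⁻²² = 4.03 × 10⁻¹² m = 4030 fm.

λ = 4030 fm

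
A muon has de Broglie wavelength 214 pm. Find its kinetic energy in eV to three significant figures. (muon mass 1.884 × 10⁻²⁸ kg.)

KE = 0.159 eV

p = h/λ = 6.626 × 10⁻³⁴ / 2.140 × 10⁻¹⁰ = 3.096 × 10⁻²⁴ kg·m/s.
KE = p²/(2m) = (3.096 × 10⁻²⁴)² / (2 × 1.884 × 10⁻²⁸) = 2.544 × 10⁻²⁰ J = 0.159 eV.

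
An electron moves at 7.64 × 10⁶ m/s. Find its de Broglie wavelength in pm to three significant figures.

λ = 95.2 pm

p = mv = 9.109 × 10⁻³¹ × 7.64 × 10⁶ = 6.959 × 10⁻²⁴ kg·m/s.
λ = h/p = 6.626 × 10⁻³⁴ / 6.959 × 10⁻²⁴ = 9.52 × 10⁻¹¹ m = 95.2 pm.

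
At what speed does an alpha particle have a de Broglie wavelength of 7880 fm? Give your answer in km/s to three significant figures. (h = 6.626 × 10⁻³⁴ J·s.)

p = h/λ = 6.626 × 10⁻³⁴ / 7.880 × 10⁻¹² = 8.409 × 10⁻²³ kg·m/s.
v = p/m = 8.409 × 10⁻²³ / 6.645 × 10⁻²⁷ = 1.27 × 10⁴ m/s = 12.7 km/s.

v = 12.7 km/s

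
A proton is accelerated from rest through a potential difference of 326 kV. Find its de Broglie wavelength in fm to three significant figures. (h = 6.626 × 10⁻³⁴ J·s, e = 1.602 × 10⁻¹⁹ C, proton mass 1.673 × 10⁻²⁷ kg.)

λ = 50.1 fm

KE = eV = 1.602 × 10⁻¹⁹ × 3.260 × 10⁵ = 5.223 × 10⁻¹⁴ J.
p = √(2mKE) = √(2 × 1.673 × 10⁻²⁷ × 5.223 × 10⁻¹⁴) = 1.322 × 10⁻²⁰ kg·m/s.
λ = h/p = 6.626 × 10⁻³⁴ / 1.322 × 10⁻²⁰ = 5.01 × 10⁻¹⁴ m = 50.1 fm.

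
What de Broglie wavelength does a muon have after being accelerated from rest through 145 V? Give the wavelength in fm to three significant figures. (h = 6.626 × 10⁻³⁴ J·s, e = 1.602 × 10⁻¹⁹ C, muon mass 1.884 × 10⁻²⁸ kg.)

λ = 7080 fm

KE = eV = 1.602 × 10⁻¹⁹ × 145.0 = 2.323 × 10⁻¹⁷ J.
p = √(2mKE) = √(2 × 1.884 × 10⁻²⁸ × 2.323 × 10⁻¹⁷) = 9.356 × 10⁻²³ kg·m/s.
λ = h/p = 6.626 × 10⁻³⁴ / 9.356 × 10⁻²³ = 7.08 × 10⁻¹² m = 7080 fm.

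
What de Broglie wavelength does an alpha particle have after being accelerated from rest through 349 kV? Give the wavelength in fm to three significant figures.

λ = 17.2 fm

KE = 2eV = 2 × 1.602 × 10⁻¹⁹ × 3.490 × 10⁵ = 1.118 × 10⁻¹³ J.
p = √(2mKE) = √(2 × 6.645 × 10⁻²⁷ × 1.118 × 10⁻¹³) = 3.855 × 10⁻²⁰ kg·m/s.
λ = h/p = 6.626 × 10⁻³⁴ / 3.855 × 10⁻²⁰ = 1.72 × 10⁻¹⁴ m = 17.2 fm.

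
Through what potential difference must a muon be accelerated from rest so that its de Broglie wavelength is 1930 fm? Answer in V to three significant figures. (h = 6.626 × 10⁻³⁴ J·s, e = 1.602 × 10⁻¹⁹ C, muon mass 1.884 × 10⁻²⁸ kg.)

p = h/λ = 6.626 × 10⁻³⁴ / 1.930 × 10⁻¹² = 3.433 × 10⁻²² kg·m/s.
KE = p²/(2m) = 3.128 × 10⁻¹⁶ J.
V = KE/e = 3.128 × 10⁻¹⁶ / (1.602 × 10⁻¹⁹) = 1950 V.

V = 1950 V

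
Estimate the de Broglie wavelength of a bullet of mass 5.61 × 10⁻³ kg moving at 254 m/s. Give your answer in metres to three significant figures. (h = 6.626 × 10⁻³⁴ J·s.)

λ = 4.65 × 10⁻³⁴ m

p = mv = 5.61 × 10⁻³ × 254 = 1.425 kg·m/s.
λ = h/p = 6.626 × 10⁻³⁴ / 1.425 = 4.65 × 10⁻³⁴ m.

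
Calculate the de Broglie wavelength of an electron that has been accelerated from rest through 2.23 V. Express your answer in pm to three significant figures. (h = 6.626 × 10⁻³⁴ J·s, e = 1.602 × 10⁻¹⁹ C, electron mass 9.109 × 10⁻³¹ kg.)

λ = 821 pm

KE = eV = 1.602 × 10⁻¹⁹ × 2.230 = 3.572 × 10⁻¹⁹ J.
p = √(2mKE) = √(2 × 9.109 × 10⁻³¹ × 3.572 × 10⁻¹⁹) = 8.067 × 10⁻²⁵ kg·m/s.
λ = h/p = 6.626 × 10⁻³⁴ / 8.067 × 10⁻²⁵ = 8.21 × 10⁻¹⁰ m = 821 pm.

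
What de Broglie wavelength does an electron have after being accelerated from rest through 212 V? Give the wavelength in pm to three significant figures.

KE = eV = 1.602 × 10⁻¹⁹ × 212.0 = 3.396 × 10⁻¹⁷ J.
p = √(2mKE) = √(2 × 9.109 × 10⁻³¹ × 3.396 × 10⁻¹⁷) = 7.866 × 10⁻²⁴ kg·m/s.
λ = h/p = 6.626 × 10⁻³⁴ / 7.866 × 10⁻²⁴ = 8.42 × 10⁻¹¹ m = 84.2 pm.

λ = 84.2 pm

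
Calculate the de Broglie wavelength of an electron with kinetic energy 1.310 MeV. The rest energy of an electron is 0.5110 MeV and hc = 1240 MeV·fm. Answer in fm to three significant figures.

λ = 709 fm

Total energy E = KE + m₀c² = 1.310 + 0.5110 = 1.8210 MeV.
(pc)² = E² − (m₀c²)² = (1.8210)² − (0.5110)² = 3.055 MeV², so pc = 1.748 MeV.
λ = hc/(pc) = 1240 MeV·fm / 1.748 MeV = 709 fm.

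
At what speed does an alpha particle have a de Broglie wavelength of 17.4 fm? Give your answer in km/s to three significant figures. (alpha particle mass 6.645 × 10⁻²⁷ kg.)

p = h/λ = 6.626 × 10⁻³⁴ / 1.740 × 10⁻¹⁴ = 3.808 × 10⁻²⁰ kg·m/s.
v = p/m = 3.808 × 10⁻²⁰ / 6.645 × 10⁻²⁷ = 5.73 × 10⁶ m/s = 5730 km/s.

v = 5730 km/s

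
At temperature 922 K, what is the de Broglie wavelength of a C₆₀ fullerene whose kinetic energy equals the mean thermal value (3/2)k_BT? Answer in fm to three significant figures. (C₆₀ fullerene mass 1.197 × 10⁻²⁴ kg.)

λ = 3100 fm

KE = (3/2)k_BT = 1.5 × 1.381 × 10⁻²³ × 922 = 1.910 × 10⁻²⁰ J.
p = √(2mKE) = √(2 × 1.197 × 10⁻²⁴ × 1.910 × 10⁻²⁰) = 2.138 × 10⁻²² kg·m/s.
λ = h/p = 3.10 × 10⁻¹² m = 3100 fm.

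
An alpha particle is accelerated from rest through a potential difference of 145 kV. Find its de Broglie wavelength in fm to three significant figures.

λ = 26.7 fm

KE = 2eV = 2 × 1.602 × 10⁻¹⁹ × 1.450 × 10⁵ = 4.646 × 10⁻¹⁴ J.
p = √(2mKE) = √(2 × 6.645 × 10⁻²⁷ × 4.646 × 10⁻¹⁴) = 2.485 × 10⁻²⁰ kg·m/s.
λ = h/p = 6.626 × 10⁻³⁴ / 2.485 × 10⁻²⁰ = 2.67 × 10⁻¹⁴ m = 26.7 fm.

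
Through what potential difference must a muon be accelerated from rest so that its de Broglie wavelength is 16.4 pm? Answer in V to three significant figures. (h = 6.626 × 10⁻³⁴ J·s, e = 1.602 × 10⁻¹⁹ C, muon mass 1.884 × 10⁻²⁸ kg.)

p = h/λ = 6.626 × 10⁻³⁴ / 1.640 × 10⁻¹¹ = 4.040 × 10⁻²³ kg·m/s.
KE = p²/(2m) = 4.332 × 10⁻¹⁸ J.
V = KE/e = 4.332 × 10⁻¹⁸ / (1.602 × 10⁻¹⁹) = 27.0 V.

V = 27.0 V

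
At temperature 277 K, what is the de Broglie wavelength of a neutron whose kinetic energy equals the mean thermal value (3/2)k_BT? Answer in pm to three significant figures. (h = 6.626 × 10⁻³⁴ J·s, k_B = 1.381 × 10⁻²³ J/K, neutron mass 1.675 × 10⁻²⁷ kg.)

KE = (3/2)k_BT = 1.5 × 1.381 × 10⁻²³ × 277 = 5.738 × 10⁻²¹ J.
p = √(2mKE) = √(2 × 1.675 × 10⁻²⁷ × 5.738 × 10⁻²¹) = 4.384 × 10⁻²⁴ kg·m/s.
λ = h/p = 1.51 × 10⁻¹⁰ m = 151 pm.

λ = 151 pm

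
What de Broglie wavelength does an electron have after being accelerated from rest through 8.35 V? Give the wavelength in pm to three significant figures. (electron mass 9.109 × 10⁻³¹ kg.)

λ = 424 pm

KE = eV = 1.602 × 10⁻¹⁹ × 8.350 = 1.338 × 10⁻¹⁸ J.
p = √(2mKE) = √(2 × 9.109 × 10⁻³¹ × 1.338 × 10⁻¹⁸) = 1.561 × 10⁻²⁴ kg·m/s.
λ = h/p = 6.626 × 10⁻³⁴ / 1.561 × 10⁻²⁴ = 4.24 × 10⁻¹⁰ m = 424 pm.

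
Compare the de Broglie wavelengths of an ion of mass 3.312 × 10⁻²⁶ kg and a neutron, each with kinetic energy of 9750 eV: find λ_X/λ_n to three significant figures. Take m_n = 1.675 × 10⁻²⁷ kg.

At fixed KE, p = √(2mKE) so λ = h/p ∝ 1/√m.
λ_X/λ_n = √(m_n/m_X) = √(1.675 × 10⁻²⁷/3.312 × 10⁻²⁶) = √(0.05057) = 0.225.

λ_X/λ_n = 0.225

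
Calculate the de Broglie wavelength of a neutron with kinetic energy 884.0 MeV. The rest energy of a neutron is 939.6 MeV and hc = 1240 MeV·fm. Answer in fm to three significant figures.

λ = 0.793 fm

Total energy E = KE + m₀c² = 884.0 + 939.6 = 1823.6 MeV.
(pc)² = E² − (m₀c²)² = (1823.6)² − (939.6)² = 2.443 × 10⁶ MeV², so pc = 1563 MeV.
λ = hc/(pc) = 1240 MeV·fm / 1563 MeV = 0.793 fm.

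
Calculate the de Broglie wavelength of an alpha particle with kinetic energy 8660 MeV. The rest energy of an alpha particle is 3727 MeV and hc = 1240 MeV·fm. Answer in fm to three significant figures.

Total energy E = KE + m₀c² = 8660 + 3727 = 12387 MeV.
(pc)² = E² − (m₀c²)² = (12387)² − (3727)² = 1.395 × 10⁸ MeV², so pc = 1.181 × 10⁴ MeV.
λ = hc/(pc) = 1240 MeV·fm / 1.181 × 10⁴ MeV = 0.105 fm.

λ = 0.105 fm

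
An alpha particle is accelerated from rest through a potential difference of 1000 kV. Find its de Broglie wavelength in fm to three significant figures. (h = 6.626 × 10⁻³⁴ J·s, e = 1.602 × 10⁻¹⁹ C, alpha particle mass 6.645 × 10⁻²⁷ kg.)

KE = 2eV = 2 × 1.602 × 10⁻¹⁹ × 1.000 × 10⁶ = 3.204 × 10⁻¹³ J.
p = √(2mKE) = √(2 × 6.645 × 10⁻²⁷ × 3.204 × 10⁻¹³) = 6.525 × 10⁻²⁰ kg·m/s.
λ = h/p = 6.626 × 10⁻³⁴ / 6.525 × 10⁻²⁰ = 1.02 × 10⁻¹⁴ m = 10.2 fm.

λ = 10.2 fm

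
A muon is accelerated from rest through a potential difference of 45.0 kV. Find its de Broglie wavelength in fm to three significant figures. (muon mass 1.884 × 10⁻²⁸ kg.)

λ = 402 fm

KE = eV = 1.602 × 10⁻¹⁹ × 4.500 × 10⁴ = 7.209 × 10⁻¹⁵ J.
p = √(2mKE) = √(2 × 1.884 × 10⁻²⁸ × 7.209 × 10⁻¹⁵) = 1.648 × 10⁻²¹ kg·m/s.
λ = h/p = 6.626 × 10⁻³⁴ / 1.648 × 10⁻²¹ = 4.02 × 10⁻¹³ m = 402 fm.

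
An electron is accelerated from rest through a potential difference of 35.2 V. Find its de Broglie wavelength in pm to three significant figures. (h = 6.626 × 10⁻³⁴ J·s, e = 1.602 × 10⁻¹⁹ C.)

KE = eV = 1.602 × 10⁻¹⁹ × 35.20 = 5.639 × 10⁻¹⁸ J.
p = √(2mKE) = √(2 × 9.109 × 10⁻³¹ × 5.639 × 10⁻¹⁸) = 3.205 × 10⁻²⁴ kg·m/s.
λ = h/p = 6.626 × 10⁻³⁴ / 3.205 × 10⁻²⁴ = 2.07 × 10⁻¹⁰ m = 207 pm.

λ = 207 pm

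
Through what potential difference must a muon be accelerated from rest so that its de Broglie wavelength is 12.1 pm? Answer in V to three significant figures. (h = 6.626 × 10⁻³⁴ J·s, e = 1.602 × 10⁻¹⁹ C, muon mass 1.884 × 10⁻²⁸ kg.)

V = 49.7 V

p = h/λ = 6.626 × 10⁻³⁴ / 1.210 × 10⁻¹¹ = 5.476 × 10⁻²³ kg·m/s.
KE = p²/(2m) = 7.958 × 10⁻¹⁸ J.
V = KE/e = 7.958 × 10⁻¹⁸ / (1.602 × 10⁻¹⁹) = 49.7 V.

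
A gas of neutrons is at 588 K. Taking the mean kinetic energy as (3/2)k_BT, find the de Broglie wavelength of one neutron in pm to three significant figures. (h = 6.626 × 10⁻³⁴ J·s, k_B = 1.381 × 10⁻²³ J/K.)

λ = 104 pm

KE = (3/2)k_BT = 1.5 × 1.381 × 10⁻²³ × 588 = 1.218 × 10⁻²⁰ J.
p = √(2mKE) = √(2 × 1.675 × 10⁻²⁷ × 1.218 × 10⁻²⁰) = 6.388 × 10⁻²⁴ kg·m/s.
λ = h/p = 1.04 × 10⁻¹⁰ m = 104 pm.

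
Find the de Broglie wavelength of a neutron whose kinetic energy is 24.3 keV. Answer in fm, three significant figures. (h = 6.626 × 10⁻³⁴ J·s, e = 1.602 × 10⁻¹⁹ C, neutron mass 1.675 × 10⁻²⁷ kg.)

KE = 24.3 keV = 3.893 × 10⁻¹⁵ J.
p = √(2mKE) = √(2 × 1.675 × 10⁻²⁷ × 3.893 × 10⁻¹⁵) = 3.611 × 10⁻²¹ kg·m/s.
λ = h/p = 6.626 × 10⁻³⁴ / 3.611 × 10⁻²¹ = 1.83 × 10⁻¹³ m = 183 fm.

λ = 183 fm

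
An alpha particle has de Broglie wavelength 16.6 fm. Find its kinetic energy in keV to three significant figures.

p = h/λ = 6.626 × 10⁻³⁴ / 1.660 × 10⁻¹⁴ = 3.992 × 10⁻²⁰ kg·m/s.
KE = p²/(2m) = (3.992 × 10⁻²⁰)² / (2 × 6.645 × 10⁻²⁷) = 1.199 × 10⁻¹³ J = 748 keV.

KE = 748 keV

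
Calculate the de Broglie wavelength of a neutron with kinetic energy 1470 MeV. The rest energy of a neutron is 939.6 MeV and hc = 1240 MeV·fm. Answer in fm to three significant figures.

λ = 0.559 fm

Total energy E = KE + m₀c² = 1470 + 939.6 = 2409.6 MeV.
(pc)² = E² − (m₀c²)² = (2409.6)² − (939.6)² = 4.923 × 10⁶ MeV², so pc = 2219 MeV.
λ = hc/(pc) = 1240 MeV·fm / 2219 MeV = 0.559 fm.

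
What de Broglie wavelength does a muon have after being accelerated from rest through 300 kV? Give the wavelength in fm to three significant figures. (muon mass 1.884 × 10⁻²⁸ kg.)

KE = eV = 1.602 × 10⁻¹⁹ × 3.000 × 10⁵ = 4.806 × 10⁻¹⁴ J.
p = √(2mKE) = √(2 × 1.884 × 10⁻²⁸ × 4.806 × 10⁻¹⁴) = 4.255 × 10⁻²¹ kg·m/s.
λ = h/p = 6.626 × 10⁻³⁴ / 4.255 × 10⁻²¹ = 1.56 × 10⁻¹³ m = 156 fm.

λ = 156 fm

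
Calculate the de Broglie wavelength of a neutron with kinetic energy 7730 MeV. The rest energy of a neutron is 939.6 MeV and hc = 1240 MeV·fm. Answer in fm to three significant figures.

Total energy E = KE + m₀c² = 7730 + 939.6 = 8669.6 MeV.
(pc)² = E² − (m₀c²)² = (8669.6)² − (939.6)² = 7.428 × 10⁷ MeV², so pc = 8619 MeV.
λ = hc/(pc) = 1240 MeV·fm / 8619 MeV = 0.144 fm.

λ = 0.144 fm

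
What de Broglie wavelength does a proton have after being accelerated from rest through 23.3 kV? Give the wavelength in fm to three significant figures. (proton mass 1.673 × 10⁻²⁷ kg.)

KE = eV = 1.602 × 10⁻¹⁹ × 2.330 × 10⁴ = 3.733 × 10⁻¹⁵ J.
p = √(2mKE) = √(2 × 1.673 × 10⁻²⁷ × 3.733 × 10⁻¹⁵) = 3.534 × 10⁻²¹ kg·m/s.
λ = h/p = 6.626 × 10⁻³⁴ / 3.534 × 10⁻²¹ = 1.87 × 10⁻¹³ m = 187 fm.

λ = 187 fm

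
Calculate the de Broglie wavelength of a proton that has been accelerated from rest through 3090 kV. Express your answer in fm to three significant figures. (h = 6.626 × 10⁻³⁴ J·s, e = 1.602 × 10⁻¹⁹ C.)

λ = 16.3 fm

KE = eV = 1.602 × 10⁻¹⁹ × 3.090 × 10⁶ = 4.950 × 10⁻¹³ J.
p = √(2mKE) = √(2 × 1.673 × 10⁻²⁷ × 4.950 × 10⁻¹³) = 4.070 × 10⁻²⁰ kg·m/s.
λ = h/p = 6.626 × 10⁻³⁴ / 4.070 × 10⁻²⁰ = 1.63 × 10⁻¹⁴ m = 16.3 fm.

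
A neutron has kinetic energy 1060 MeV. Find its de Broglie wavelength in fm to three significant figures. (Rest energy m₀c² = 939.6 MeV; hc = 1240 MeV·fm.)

λ = 0.703 fm

Total energy E = KE + m₀c² = 1060 + 939.6 = 1999.6 MeV.
(pc)² = E² − (m₀c²)² = (1999.6)² − (939.6)² = 3.116 × 10⁶ MeV², so pc = 1765 MeV.
λ = hc/(pc) = 1240 MeV·fm / 1765 MeV = 0.703 fm.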